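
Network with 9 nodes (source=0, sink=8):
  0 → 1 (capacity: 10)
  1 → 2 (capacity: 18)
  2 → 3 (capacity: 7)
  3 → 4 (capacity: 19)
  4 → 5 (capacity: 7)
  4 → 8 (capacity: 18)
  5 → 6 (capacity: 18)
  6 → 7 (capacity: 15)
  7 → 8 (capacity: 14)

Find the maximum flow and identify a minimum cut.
Max flow = 7, Min cut edges: (2,3)

Maximum flow: 7
Minimum cut: (2,3)
Partition: S = [0, 1, 2], T = [3, 4, 5, 6, 7, 8]

Max-flow min-cut theorem verified: both equal 7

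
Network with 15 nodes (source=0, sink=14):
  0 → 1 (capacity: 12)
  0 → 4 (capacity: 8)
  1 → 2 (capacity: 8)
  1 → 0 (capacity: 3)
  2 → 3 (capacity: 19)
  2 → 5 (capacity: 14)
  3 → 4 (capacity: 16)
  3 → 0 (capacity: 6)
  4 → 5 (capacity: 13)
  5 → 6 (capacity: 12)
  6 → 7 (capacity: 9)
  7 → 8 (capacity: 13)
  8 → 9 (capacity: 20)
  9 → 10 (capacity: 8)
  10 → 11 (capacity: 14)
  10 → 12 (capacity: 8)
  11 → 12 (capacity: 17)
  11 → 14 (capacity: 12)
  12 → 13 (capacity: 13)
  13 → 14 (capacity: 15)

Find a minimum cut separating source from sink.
Min cut value = 8, edges: (9,10)

Min cut value: 8
Partition: S = [0, 1, 2, 3, 4, 5, 6, 7, 8, 9], T = [10, 11, 12, 13, 14]
Cut edges: (9,10)

By max-flow min-cut theorem, max flow = min cut = 8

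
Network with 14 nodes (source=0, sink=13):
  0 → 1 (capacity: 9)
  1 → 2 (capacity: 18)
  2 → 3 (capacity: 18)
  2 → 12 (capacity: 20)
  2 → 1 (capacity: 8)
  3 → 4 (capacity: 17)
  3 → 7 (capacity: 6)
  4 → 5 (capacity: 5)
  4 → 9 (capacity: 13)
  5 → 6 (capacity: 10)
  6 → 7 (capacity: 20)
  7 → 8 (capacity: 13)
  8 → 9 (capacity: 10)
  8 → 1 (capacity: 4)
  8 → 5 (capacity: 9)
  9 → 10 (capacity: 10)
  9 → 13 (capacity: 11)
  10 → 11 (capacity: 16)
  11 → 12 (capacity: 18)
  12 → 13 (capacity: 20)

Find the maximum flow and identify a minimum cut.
Max flow = 9, Min cut edges: (0,1)

Maximum flow: 9
Minimum cut: (0,1)
Partition: S = [0], T = [1, 2, 3, 4, 5, 6, 7, 8, 9, 10, 11, 12, 13]

Max-flow min-cut theorem verified: both equal 9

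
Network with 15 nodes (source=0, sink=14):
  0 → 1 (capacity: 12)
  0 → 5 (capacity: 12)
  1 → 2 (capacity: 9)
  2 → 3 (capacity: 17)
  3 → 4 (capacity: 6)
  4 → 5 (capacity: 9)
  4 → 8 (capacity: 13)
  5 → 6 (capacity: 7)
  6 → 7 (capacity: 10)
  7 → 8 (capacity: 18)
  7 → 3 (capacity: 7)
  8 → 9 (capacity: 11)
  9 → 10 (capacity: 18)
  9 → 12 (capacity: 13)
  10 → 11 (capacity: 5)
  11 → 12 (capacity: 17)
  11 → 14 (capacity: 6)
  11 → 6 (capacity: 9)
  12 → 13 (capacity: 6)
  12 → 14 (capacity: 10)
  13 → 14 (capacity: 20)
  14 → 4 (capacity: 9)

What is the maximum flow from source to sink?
Maximum flow = 11

Max flow: 11

Flow assignment:
  0 → 1: 6/12
  0 → 5: 5/12
  1 → 2: 6/9
  2 → 3: 6/17
  3 → 4: 6/6
  4 → 5: 2/9
  4 → 8: 4/13
  5 → 6: 7/7
  6 → 7: 7/10
  7 → 8: 7/18
  8 → 9: 11/11
  9 → 12: 11/13
  12 → 13: 1/6
  12 → 14: 10/10
  13 → 14: 1/20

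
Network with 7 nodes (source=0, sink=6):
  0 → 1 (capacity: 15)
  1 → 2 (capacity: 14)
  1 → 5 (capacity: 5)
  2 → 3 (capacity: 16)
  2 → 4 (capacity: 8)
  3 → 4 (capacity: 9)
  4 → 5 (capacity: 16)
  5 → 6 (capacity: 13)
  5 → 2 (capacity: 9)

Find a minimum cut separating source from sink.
Min cut value = 13, edges: (5,6)

Min cut value: 13
Partition: S = [0, 1, 2, 3, 4, 5], T = [6]
Cut edges: (5,6)

By max-flow min-cut theorem, max flow = min cut = 13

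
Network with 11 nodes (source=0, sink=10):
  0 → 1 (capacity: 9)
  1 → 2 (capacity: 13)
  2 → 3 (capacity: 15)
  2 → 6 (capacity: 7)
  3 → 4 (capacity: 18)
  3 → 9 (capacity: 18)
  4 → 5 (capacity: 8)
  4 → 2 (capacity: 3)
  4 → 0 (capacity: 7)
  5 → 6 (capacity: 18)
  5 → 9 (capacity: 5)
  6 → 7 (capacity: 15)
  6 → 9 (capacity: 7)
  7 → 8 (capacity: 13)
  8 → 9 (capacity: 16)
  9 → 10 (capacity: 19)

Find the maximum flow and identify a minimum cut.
Max flow = 9, Min cut edges: (0,1)

Maximum flow: 9
Minimum cut: (0,1)
Partition: S = [0], T = [1, 2, 3, 4, 5, 6, 7, 8, 9, 10]

Max-flow min-cut theorem verified: both equal 9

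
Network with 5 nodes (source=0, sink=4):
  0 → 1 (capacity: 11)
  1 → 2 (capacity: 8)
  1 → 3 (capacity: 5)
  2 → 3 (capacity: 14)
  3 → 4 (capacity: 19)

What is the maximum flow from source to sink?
Maximum flow = 11

Max flow: 11

Flow assignment:
  0 → 1: 11/11
  1 → 2: 6/8
  1 → 3: 5/5
  2 → 3: 6/14
  3 → 4: 11/19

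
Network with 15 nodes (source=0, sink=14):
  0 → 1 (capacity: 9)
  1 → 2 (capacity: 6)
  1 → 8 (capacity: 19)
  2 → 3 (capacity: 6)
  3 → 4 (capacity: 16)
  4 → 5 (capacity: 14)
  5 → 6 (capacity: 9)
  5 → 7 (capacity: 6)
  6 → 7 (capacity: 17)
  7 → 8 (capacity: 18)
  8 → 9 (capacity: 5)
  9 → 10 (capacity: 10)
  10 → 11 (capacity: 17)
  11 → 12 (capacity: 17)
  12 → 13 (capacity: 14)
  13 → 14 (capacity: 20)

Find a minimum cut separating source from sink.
Min cut value = 5, edges: (8,9)

Min cut value: 5
Partition: S = [0, 1, 2, 3, 4, 5, 6, 7, 8], T = [9, 10, 11, 12, 13, 14]
Cut edges: (8,9)

By max-flow min-cut theorem, max flow = min cut = 5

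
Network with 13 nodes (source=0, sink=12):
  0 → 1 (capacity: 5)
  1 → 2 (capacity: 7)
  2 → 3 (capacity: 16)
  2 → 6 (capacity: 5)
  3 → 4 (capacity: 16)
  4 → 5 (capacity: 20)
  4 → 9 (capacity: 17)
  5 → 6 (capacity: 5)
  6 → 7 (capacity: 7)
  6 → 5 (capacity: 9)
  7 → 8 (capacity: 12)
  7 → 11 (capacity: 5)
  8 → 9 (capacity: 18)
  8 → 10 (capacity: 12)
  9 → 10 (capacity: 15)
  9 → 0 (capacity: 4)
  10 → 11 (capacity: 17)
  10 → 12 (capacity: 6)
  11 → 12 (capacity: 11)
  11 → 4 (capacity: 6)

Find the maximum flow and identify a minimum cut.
Max flow = 5, Min cut edges: (0,1)

Maximum flow: 5
Minimum cut: (0,1)
Partition: S = [0], T = [1, 2, 3, 4, 5, 6, 7, 8, 9, 10, 11, 12]

Max-flow min-cut theorem verified: both equal 5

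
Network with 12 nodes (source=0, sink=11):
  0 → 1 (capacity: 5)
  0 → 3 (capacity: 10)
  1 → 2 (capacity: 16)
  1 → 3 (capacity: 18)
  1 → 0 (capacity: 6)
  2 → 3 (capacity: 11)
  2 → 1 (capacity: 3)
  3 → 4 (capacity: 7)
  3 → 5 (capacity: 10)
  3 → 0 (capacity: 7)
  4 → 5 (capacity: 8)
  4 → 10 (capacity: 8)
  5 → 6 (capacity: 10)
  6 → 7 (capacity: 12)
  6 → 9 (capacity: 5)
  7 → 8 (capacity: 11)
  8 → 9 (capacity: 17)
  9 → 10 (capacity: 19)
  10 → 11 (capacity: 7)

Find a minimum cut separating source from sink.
Min cut value = 7, edges: (10,11)

Min cut value: 7
Partition: S = [0, 1, 2, 3, 4, 5, 6, 7, 8, 9, 10], T = [11]
Cut edges: (10,11)

By max-flow min-cut theorem, max flow = min cut = 7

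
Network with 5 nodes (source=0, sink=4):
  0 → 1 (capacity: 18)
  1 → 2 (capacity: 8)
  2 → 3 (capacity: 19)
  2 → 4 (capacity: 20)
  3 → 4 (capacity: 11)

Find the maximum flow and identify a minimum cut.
Max flow = 8, Min cut edges: (1,2)

Maximum flow: 8
Minimum cut: (1,2)
Partition: S = [0, 1], T = [2, 3, 4]

Max-flow min-cut theorem verified: both equal 8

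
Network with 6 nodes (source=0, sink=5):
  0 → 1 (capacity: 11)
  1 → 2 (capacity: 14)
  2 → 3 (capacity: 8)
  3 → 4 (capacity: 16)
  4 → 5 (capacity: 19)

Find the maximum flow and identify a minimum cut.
Max flow = 8, Min cut edges: (2,3)

Maximum flow: 8
Minimum cut: (2,3)
Partition: S = [0, 1, 2], T = [3, 4, 5]

Max-flow min-cut theorem verified: both equal 8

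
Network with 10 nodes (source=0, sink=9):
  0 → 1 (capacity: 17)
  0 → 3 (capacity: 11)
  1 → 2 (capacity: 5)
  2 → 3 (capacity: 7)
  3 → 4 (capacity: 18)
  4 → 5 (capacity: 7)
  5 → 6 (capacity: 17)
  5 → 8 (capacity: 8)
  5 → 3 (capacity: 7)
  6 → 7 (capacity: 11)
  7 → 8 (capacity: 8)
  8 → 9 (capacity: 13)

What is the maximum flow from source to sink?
Maximum flow = 7

Max flow: 7

Flow assignment:
  0 → 1: 5/17
  0 → 3: 2/11
  1 → 2: 5/5
  2 → 3: 5/7
  3 → 4: 7/18
  4 → 5: 7/7
  5 → 8: 7/8
  8 → 9: 7/13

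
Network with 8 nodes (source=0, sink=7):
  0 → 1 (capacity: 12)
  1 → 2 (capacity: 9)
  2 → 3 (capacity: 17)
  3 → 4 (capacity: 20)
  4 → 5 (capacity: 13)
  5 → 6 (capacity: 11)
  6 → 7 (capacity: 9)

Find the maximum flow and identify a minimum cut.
Max flow = 9, Min cut edges: (6,7)

Maximum flow: 9
Minimum cut: (6,7)
Partition: S = [0, 1, 2, 3, 4, 5, 6], T = [7]

Max-flow min-cut theorem verified: both equal 9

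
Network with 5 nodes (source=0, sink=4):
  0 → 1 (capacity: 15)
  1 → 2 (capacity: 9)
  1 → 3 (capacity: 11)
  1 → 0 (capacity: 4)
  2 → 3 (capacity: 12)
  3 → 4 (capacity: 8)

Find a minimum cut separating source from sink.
Min cut value = 8, edges: (3,4)

Min cut value: 8
Partition: S = [0, 1, 2, 3], T = [4]
Cut edges: (3,4)

By max-flow min-cut theorem, max flow = min cut = 8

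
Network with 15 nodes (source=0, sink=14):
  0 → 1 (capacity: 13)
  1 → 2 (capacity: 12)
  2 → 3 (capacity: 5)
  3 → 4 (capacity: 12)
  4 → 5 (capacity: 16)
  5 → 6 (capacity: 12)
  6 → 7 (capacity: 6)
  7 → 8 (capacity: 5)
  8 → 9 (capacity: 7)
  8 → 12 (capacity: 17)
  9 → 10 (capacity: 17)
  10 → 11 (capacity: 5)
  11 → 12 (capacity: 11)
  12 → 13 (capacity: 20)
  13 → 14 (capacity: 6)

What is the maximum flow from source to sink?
Maximum flow = 5

Max flow: 5

Flow assignment:
  0 → 1: 5/13
  1 → 2: 5/12
  2 → 3: 5/5
  3 → 4: 5/12
  4 → 5: 5/16
  5 → 6: 5/12
  6 → 7: 5/6
  7 → 8: 5/5
  8 → 12: 5/17
  12 → 13: 5/20
  13 → 14: 5/6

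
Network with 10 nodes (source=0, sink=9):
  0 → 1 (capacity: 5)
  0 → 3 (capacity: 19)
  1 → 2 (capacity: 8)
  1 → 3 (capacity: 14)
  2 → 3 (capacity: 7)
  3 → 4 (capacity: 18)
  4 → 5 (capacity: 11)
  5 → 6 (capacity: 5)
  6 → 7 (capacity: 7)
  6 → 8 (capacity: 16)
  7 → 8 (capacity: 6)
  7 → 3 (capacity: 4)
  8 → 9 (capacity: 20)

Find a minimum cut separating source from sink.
Min cut value = 5, edges: (5,6)

Min cut value: 5
Partition: S = [0, 1, 2, 3, 4, 5], T = [6, 7, 8, 9]
Cut edges: (5,6)

By max-flow min-cut theorem, max flow = min cut = 5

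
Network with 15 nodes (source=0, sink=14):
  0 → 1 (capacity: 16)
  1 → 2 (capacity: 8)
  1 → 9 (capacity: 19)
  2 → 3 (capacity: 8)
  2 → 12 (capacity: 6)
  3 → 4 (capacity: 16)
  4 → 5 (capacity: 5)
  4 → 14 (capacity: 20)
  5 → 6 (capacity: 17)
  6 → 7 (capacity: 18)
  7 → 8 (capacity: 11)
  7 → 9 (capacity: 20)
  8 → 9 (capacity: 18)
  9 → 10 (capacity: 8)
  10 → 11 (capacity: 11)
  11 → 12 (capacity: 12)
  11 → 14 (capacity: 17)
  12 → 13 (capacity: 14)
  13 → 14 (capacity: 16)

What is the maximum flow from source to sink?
Maximum flow = 16

Max flow: 16

Flow assignment:
  0 → 1: 16/16
  1 → 2: 8/8
  1 → 9: 8/19
  2 → 3: 8/8
  3 → 4: 8/16
  4 → 14: 8/20
  9 → 10: 8/8
  10 → 11: 8/11
  11 → 14: 8/17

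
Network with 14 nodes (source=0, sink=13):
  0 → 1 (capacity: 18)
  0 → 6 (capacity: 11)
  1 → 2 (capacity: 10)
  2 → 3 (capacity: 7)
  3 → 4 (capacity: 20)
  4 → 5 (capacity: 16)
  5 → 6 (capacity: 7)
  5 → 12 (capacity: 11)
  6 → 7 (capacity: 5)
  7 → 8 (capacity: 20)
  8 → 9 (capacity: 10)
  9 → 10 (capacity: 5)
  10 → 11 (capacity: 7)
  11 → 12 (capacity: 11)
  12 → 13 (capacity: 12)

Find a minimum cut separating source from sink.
Min cut value = 12, edges: (12,13)

Min cut value: 12
Partition: S = [0, 1, 2, 3, 4, 5, 6, 7, 8, 9, 10, 11, 12], T = [13]
Cut edges: (12,13)

By max-flow min-cut theorem, max flow = min cut = 12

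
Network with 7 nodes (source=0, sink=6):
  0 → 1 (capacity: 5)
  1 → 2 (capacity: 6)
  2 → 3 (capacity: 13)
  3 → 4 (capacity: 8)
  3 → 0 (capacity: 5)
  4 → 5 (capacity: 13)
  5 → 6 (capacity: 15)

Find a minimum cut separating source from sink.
Min cut value = 5, edges: (0,1)

Min cut value: 5
Partition: S = [0], T = [1, 2, 3, 4, 5, 6]
Cut edges: (0,1)

By max-flow min-cut theorem, max flow = min cut = 5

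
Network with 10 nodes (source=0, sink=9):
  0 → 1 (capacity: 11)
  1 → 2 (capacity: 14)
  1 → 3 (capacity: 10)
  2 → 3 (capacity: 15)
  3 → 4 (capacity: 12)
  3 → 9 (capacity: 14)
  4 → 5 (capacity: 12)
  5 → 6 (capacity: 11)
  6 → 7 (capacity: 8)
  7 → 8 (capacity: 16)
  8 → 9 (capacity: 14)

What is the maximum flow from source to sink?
Maximum flow = 11

Max flow: 11

Flow assignment:
  0 → 1: 11/11
  1 → 2: 1/14
  1 → 3: 10/10
  2 → 3: 1/15
  3 → 9: 11/14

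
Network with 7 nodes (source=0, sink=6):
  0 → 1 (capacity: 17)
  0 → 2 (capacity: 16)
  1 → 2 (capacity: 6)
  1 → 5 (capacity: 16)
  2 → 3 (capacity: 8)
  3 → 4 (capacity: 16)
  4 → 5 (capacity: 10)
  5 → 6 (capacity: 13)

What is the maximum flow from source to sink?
Maximum flow = 13

Max flow: 13

Flow assignment:
  0 → 1: 5/17
  0 → 2: 8/16
  1 → 5: 5/16
  2 → 3: 8/8
  3 → 4: 8/16
  4 → 5: 8/10
  5 → 6: 13/13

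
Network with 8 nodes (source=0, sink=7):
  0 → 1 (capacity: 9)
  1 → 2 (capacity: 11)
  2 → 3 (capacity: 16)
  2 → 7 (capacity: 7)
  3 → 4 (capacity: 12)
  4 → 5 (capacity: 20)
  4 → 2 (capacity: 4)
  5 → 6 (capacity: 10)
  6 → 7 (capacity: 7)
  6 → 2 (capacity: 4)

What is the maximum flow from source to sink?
Maximum flow = 9

Max flow: 9

Flow assignment:
  0 → 1: 9/9
  1 → 2: 9/11
  2 → 3: 2/16
  2 → 7: 7/7
  3 → 4: 2/12
  4 → 5: 2/20
  5 → 6: 2/10
  6 → 7: 2/7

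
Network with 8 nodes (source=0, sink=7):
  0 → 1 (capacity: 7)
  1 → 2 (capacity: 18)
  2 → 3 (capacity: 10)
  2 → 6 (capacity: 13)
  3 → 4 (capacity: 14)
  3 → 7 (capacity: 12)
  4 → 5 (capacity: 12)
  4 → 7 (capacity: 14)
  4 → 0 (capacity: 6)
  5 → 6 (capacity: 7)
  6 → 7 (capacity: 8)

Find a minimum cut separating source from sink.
Min cut value = 7, edges: (0,1)

Min cut value: 7
Partition: S = [0], T = [1, 2, 3, 4, 5, 6, 7]
Cut edges: (0,1)

By max-flow min-cut theorem, max flow = min cut = 7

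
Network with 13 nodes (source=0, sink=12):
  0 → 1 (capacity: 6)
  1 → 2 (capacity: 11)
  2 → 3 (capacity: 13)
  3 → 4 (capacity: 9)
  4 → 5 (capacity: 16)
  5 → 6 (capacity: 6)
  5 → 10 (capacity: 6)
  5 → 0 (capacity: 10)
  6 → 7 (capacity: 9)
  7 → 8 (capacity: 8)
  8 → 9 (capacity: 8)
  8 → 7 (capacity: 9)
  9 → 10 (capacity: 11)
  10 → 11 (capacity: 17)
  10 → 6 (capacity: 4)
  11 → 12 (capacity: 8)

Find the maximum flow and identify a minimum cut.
Max flow = 6, Min cut edges: (0,1)

Maximum flow: 6
Minimum cut: (0,1)
Partition: S = [0], T = [1, 2, 3, 4, 5, 6, 7, 8, 9, 10, 11, 12]

Max-flow min-cut theorem verified: both equal 6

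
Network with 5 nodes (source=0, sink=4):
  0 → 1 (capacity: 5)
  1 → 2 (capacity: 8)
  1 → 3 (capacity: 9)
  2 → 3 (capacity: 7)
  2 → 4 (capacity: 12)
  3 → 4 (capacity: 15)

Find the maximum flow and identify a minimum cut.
Max flow = 5, Min cut edges: (0,1)

Maximum flow: 5
Minimum cut: (0,1)
Partition: S = [0], T = [1, 2, 3, 4]

Max-flow min-cut theorem verified: both equal 5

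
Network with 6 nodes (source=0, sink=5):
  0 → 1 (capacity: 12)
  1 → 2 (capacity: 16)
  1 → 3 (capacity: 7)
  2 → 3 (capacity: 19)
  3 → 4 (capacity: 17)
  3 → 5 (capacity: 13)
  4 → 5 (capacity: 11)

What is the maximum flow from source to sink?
Maximum flow = 12

Max flow: 12

Flow assignment:
  0 → 1: 12/12
  1 → 2: 5/16
  1 → 3: 7/7
  2 → 3: 5/19
  3 → 5: 12/13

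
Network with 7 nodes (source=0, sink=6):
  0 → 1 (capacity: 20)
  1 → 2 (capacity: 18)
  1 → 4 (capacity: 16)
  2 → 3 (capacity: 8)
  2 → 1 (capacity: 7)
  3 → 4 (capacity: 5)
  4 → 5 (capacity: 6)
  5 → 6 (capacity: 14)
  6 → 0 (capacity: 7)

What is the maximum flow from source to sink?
Maximum flow = 6

Max flow: 6

Flow assignment:
  0 → 1: 6/20
  1 → 2: 4/18
  1 → 4: 2/16
  2 → 3: 4/8
  3 → 4: 4/5
  4 → 5: 6/6
  5 → 6: 6/14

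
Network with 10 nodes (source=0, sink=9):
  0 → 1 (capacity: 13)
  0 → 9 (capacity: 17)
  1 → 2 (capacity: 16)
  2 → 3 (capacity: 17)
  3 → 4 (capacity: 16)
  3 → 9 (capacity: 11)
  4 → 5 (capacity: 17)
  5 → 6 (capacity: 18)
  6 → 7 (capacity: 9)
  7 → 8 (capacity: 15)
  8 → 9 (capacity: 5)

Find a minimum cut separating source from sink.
Min cut value = 30, edges: (0,1), (0,9)

Min cut value: 30
Partition: S = [0], T = [1, 2, 3, 4, 5, 6, 7, 8, 9]
Cut edges: (0,1), (0,9)

By max-flow min-cut theorem, max flow = min cut = 30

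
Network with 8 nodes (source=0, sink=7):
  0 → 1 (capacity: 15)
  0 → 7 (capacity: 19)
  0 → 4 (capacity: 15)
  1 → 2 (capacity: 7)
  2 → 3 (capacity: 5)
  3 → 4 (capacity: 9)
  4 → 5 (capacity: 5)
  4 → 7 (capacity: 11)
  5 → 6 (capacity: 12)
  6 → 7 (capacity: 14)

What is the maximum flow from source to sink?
Maximum flow = 35

Max flow: 35

Flow assignment:
  0 → 1: 5/15
  0 → 7: 19/19
  0 → 4: 11/15
  1 → 2: 5/7
  2 → 3: 5/5
  3 → 4: 5/9
  4 → 5: 5/5
  4 → 7: 11/11
  5 → 6: 5/12
  6 → 7: 5/14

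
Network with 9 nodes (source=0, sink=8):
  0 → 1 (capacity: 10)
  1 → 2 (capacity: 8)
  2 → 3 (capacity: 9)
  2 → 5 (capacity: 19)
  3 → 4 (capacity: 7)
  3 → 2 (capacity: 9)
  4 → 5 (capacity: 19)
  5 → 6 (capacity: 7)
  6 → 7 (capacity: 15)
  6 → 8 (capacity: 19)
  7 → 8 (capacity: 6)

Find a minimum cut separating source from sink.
Min cut value = 7, edges: (5,6)

Min cut value: 7
Partition: S = [0, 1, 2, 3, 4, 5], T = [6, 7, 8]
Cut edges: (5,6)

By max-flow min-cut theorem, max flow = min cut = 7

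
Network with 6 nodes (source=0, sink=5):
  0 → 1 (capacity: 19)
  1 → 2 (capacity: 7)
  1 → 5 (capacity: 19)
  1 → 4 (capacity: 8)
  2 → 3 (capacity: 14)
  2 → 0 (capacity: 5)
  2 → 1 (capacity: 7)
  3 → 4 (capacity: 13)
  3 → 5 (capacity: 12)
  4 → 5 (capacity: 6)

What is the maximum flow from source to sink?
Maximum flow = 19

Max flow: 19

Flow assignment:
  0 → 1: 19/19
  1 → 5: 19/19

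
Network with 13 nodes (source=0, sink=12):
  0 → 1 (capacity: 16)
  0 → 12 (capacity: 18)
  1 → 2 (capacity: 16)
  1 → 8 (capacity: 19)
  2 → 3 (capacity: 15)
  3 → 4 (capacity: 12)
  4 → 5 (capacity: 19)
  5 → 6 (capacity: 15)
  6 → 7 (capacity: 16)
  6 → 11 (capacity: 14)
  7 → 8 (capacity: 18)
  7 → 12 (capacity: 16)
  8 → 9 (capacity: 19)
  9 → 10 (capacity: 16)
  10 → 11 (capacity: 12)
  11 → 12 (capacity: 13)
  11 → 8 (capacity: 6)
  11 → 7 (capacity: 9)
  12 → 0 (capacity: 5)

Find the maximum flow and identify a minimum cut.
Max flow = 34, Min cut edges: (0,1), (0,12)

Maximum flow: 34
Minimum cut: (0,1), (0,12)
Partition: S = [0], T = [1, 2, 3, 4, 5, 6, 7, 8, 9, 10, 11, 12]

Max-flow min-cut theorem verified: both equal 34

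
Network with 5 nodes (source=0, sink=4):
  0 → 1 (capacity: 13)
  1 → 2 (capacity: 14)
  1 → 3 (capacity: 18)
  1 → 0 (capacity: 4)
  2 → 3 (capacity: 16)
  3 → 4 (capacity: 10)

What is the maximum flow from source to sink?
Maximum flow = 10

Max flow: 10

Flow assignment:
  0 → 1: 10/13
  1 → 3: 10/18
  3 → 4: 10/10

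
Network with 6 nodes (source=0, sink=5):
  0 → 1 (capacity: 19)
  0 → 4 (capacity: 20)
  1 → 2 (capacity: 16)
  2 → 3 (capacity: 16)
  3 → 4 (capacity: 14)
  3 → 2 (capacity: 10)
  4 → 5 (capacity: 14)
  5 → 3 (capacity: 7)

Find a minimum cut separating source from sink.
Min cut value = 14, edges: (4,5)

Min cut value: 14
Partition: S = [0, 1, 2, 3, 4], T = [5]
Cut edges: (4,5)

By max-flow min-cut theorem, max flow = min cut = 14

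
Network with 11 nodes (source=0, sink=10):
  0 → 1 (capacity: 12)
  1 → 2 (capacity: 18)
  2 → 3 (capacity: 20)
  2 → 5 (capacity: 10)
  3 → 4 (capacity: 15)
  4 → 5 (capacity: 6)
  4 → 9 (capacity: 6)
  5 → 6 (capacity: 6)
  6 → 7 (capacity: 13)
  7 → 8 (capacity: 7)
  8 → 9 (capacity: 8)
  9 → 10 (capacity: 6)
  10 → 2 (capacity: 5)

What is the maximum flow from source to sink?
Maximum flow = 6

Max flow: 6

Flow assignment:
  0 → 1: 6/12
  1 → 2: 6/18
  2 → 5: 6/10
  5 → 6: 6/6
  6 → 7: 6/13
  7 → 8: 6/7
  8 → 9: 6/8
  9 → 10: 6/6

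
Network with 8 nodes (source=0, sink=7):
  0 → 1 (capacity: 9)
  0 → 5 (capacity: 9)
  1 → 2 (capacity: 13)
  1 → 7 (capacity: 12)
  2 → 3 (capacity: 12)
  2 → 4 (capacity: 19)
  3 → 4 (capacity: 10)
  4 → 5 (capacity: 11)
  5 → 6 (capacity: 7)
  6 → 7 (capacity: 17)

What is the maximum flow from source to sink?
Maximum flow = 16

Max flow: 16

Flow assignment:
  0 → 1: 9/9
  0 → 5: 7/9
  1 → 7: 9/12
  5 → 6: 7/7
  6 → 7: 7/17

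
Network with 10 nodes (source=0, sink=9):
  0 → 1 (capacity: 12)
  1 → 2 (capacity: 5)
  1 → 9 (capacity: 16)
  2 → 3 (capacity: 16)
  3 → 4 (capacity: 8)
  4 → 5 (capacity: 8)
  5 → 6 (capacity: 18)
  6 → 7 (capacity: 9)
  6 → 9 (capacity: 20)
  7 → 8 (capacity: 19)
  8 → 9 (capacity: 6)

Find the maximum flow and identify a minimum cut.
Max flow = 12, Min cut edges: (0,1)

Maximum flow: 12
Minimum cut: (0,1)
Partition: S = [0], T = [1, 2, 3, 4, 5, 6, 7, 8, 9]

Max-flow min-cut theorem verified: both equal 12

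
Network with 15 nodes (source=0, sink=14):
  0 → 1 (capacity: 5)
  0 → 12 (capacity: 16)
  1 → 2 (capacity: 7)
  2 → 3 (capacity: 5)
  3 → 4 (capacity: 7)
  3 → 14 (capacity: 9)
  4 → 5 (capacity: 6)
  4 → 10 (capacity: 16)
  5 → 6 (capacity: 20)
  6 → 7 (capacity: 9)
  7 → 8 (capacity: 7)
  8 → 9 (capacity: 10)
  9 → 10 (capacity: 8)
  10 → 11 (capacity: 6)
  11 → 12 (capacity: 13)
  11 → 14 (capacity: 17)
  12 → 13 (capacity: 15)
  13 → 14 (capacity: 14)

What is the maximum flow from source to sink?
Maximum flow = 19

Max flow: 19

Flow assignment:
  0 → 1: 5/5
  0 → 12: 14/16
  1 → 2: 5/7
  2 → 3: 5/5
  3 → 14: 5/9
  12 → 13: 14/15
  13 → 14: 14/14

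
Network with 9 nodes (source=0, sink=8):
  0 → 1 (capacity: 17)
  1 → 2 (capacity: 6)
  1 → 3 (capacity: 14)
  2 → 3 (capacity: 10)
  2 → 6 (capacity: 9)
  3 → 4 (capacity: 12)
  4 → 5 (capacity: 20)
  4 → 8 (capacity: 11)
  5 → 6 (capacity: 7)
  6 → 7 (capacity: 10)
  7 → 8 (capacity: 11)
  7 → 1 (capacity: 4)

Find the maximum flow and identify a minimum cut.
Max flow = 17, Min cut edges: (0,1)

Maximum flow: 17
Minimum cut: (0,1)
Partition: S = [0], T = [1, 2, 3, 4, 5, 6, 7, 8]

Max-flow min-cut theorem verified: both equal 17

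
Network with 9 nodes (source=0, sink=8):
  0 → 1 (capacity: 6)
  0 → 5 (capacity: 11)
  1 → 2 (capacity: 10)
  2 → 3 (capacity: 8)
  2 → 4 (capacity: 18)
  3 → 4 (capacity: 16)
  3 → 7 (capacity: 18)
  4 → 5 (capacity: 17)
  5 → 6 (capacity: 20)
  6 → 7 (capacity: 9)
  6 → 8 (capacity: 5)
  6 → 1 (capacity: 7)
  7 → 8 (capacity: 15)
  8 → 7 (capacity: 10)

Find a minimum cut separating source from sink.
Min cut value = 17, edges: (0,1), (0,5)

Min cut value: 17
Partition: S = [0], T = [1, 2, 3, 4, 5, 6, 7, 8]
Cut edges: (0,1), (0,5)

By max-flow min-cut theorem, max flow = min cut = 17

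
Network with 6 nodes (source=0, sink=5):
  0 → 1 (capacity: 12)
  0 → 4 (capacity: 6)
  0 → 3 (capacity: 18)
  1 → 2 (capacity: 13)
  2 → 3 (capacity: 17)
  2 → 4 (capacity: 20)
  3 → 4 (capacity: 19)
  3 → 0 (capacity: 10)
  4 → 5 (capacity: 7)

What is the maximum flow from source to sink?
Maximum flow = 7

Max flow: 7

Flow assignment:
  0 → 1: 7/12
  1 → 2: 7/13
  2 → 4: 7/20
  4 → 5: 7/7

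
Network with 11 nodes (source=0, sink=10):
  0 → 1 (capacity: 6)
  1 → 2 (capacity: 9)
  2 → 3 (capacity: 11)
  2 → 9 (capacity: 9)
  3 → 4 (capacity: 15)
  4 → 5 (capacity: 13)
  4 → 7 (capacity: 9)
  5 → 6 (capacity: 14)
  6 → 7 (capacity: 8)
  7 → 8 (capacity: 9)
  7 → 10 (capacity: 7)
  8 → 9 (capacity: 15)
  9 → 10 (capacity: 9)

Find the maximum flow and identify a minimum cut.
Max flow = 6, Min cut edges: (0,1)

Maximum flow: 6
Minimum cut: (0,1)
Partition: S = [0], T = [1, 2, 3, 4, 5, 6, 7, 8, 9, 10]

Max-flow min-cut theorem verified: both equal 6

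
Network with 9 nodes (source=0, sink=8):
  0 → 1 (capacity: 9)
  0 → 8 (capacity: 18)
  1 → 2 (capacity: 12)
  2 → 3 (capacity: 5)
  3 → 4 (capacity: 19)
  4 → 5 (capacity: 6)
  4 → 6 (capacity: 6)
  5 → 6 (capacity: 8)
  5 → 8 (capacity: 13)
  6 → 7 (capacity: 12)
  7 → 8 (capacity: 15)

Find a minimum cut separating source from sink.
Min cut value = 23, edges: (0,8), (2,3)

Min cut value: 23
Partition: S = [0, 1, 2], T = [3, 4, 5, 6, 7, 8]
Cut edges: (0,8), (2,3)

By max-flow min-cut theorem, max flow = min cut = 23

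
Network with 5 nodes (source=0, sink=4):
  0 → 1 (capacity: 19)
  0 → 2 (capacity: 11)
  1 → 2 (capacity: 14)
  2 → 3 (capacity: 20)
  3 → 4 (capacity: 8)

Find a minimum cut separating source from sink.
Min cut value = 8, edges: (3,4)

Min cut value: 8
Partition: S = [0, 1, 2, 3], T = [4]
Cut edges: (3,4)

By max-flow min-cut theorem, max flow = min cut = 8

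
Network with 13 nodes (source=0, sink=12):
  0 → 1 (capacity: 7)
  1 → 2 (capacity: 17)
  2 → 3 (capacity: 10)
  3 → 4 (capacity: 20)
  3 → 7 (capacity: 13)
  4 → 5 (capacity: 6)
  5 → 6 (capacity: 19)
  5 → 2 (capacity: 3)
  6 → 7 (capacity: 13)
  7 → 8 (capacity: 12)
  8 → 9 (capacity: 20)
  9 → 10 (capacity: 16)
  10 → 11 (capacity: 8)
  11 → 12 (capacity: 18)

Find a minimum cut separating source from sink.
Min cut value = 7, edges: (0,1)

Min cut value: 7
Partition: S = [0], T = [1, 2, 3, 4, 5, 6, 7, 8, 9, 10, 11, 12]
Cut edges: (0,1)

By max-flow min-cut theorem, max flow = min cut = 7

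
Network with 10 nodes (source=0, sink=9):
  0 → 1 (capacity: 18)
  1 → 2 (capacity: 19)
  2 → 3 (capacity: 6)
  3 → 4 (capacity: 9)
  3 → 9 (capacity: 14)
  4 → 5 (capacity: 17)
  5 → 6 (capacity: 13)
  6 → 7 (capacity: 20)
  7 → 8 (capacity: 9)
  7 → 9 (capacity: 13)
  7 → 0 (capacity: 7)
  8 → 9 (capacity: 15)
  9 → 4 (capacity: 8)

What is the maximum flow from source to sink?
Maximum flow = 6

Max flow: 6

Flow assignment:
  0 → 1: 6/18
  1 → 2: 6/19
  2 → 3: 6/6
  3 → 9: 6/14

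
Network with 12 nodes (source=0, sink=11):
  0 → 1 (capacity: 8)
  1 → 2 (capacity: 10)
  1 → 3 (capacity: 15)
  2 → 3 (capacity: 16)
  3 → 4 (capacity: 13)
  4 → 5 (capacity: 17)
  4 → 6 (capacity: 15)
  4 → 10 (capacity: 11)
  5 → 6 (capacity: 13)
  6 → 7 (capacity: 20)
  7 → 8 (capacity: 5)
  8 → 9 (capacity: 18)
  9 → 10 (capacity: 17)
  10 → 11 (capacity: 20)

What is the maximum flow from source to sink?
Maximum flow = 8

Max flow: 8

Flow assignment:
  0 → 1: 8/8
  1 → 3: 8/15
  3 → 4: 8/13
  4 → 10: 8/11
  10 → 11: 8/20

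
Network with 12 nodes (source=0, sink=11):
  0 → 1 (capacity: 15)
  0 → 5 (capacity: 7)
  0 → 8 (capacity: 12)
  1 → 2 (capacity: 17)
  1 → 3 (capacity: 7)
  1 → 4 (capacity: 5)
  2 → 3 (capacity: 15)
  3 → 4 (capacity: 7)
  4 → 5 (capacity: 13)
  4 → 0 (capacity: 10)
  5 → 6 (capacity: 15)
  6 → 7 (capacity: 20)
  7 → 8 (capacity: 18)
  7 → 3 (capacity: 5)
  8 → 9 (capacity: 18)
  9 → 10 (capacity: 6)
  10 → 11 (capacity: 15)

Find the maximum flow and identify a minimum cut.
Max flow = 6, Min cut edges: (9,10)

Maximum flow: 6
Minimum cut: (9,10)
Partition: S = [0, 1, 2, 3, 4, 5, 6, 7, 8, 9], T = [10, 11]

Max-flow min-cut theorem verified: both equal 6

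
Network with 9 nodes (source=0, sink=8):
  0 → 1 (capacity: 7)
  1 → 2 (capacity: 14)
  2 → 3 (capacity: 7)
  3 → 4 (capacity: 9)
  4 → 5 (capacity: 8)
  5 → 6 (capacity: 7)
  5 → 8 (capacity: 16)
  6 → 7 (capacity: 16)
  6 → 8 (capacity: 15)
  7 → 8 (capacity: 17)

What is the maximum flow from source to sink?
Maximum flow = 7

Max flow: 7

Flow assignment:
  0 → 1: 7/7
  1 → 2: 7/14
  2 → 3: 7/7
  3 → 4: 7/9
  4 → 5: 7/8
  5 → 8: 7/16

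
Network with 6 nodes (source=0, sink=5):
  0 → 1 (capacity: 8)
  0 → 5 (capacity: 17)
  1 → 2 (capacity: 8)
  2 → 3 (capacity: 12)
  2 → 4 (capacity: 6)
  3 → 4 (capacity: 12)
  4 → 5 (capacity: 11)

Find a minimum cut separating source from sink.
Min cut value = 25, edges: (0,5), (1,2)

Min cut value: 25
Partition: S = [0, 1], T = [2, 3, 4, 5]
Cut edges: (0,5), (1,2)

By max-flow min-cut theorem, max flow = min cut = 25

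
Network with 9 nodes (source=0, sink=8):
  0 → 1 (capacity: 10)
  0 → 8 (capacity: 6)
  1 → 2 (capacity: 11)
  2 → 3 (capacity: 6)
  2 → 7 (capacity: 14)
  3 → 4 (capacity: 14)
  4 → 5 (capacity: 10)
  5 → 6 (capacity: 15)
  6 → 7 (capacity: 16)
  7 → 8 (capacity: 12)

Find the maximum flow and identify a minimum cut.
Max flow = 16, Min cut edges: (0,1), (0,8)

Maximum flow: 16
Minimum cut: (0,1), (0,8)
Partition: S = [0], T = [1, 2, 3, 4, 5, 6, 7, 8]

Max-flow min-cut theorem verified: both equal 16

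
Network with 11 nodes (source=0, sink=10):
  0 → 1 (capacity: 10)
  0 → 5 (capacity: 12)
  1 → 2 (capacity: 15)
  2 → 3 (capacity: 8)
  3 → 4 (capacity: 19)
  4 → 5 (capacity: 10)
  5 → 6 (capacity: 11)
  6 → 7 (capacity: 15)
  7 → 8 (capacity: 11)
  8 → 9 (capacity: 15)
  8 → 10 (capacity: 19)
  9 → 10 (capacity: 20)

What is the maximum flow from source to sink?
Maximum flow = 11

Max flow: 11

Flow assignment:
  0 → 1: 8/10
  0 → 5: 3/12
  1 → 2: 8/15
  2 → 3: 8/8
  3 → 4: 8/19
  4 → 5: 8/10
  5 → 6: 11/11
  6 → 7: 11/15
  7 → 8: 11/11
  8 → 10: 11/19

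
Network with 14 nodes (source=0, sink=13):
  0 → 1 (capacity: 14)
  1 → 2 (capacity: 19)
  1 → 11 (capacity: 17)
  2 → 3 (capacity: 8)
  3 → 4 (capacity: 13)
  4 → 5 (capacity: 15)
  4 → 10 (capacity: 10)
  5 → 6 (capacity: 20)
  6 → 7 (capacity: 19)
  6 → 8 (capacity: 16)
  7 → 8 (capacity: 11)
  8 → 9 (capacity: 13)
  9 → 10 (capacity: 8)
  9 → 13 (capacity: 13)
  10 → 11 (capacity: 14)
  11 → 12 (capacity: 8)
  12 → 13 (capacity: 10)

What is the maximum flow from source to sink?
Maximum flow = 14

Max flow: 14

Flow assignment:
  0 → 1: 14/14
  1 → 2: 6/19
  1 → 11: 8/17
  2 → 3: 6/8
  3 → 4: 6/13
  4 → 5: 6/15
  5 → 6: 6/20
  6 → 8: 6/16
  8 → 9: 6/13
  9 → 13: 6/13
  11 → 12: 8/8
  12 → 13: 8/10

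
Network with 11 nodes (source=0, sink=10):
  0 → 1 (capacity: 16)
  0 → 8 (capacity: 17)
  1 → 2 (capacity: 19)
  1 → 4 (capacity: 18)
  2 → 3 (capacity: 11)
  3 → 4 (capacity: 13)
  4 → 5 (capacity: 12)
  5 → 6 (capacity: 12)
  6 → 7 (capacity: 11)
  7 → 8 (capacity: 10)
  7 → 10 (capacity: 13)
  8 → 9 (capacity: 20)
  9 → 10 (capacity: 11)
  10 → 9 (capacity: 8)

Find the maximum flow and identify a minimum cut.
Max flow = 22, Min cut edges: (6,7), (9,10)

Maximum flow: 22
Minimum cut: (6,7), (9,10)
Partition: S = [0, 1, 2, 3, 4, 5, 6, 8, 9], T = [7, 10]

Max-flow min-cut theorem verified: both equal 22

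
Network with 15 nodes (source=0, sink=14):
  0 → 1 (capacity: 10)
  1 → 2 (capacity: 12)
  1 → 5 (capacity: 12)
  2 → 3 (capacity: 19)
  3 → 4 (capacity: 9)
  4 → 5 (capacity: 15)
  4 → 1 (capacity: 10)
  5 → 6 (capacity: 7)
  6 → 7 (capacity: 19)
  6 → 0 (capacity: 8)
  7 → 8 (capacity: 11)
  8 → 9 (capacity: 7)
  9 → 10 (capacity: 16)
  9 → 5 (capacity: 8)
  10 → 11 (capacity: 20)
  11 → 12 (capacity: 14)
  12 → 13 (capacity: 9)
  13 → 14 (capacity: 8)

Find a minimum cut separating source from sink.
Min cut value = 7, edges: (8,9)

Min cut value: 7
Partition: S = [0, 1, 2, 3, 4, 5, 6, 7, 8], T = [9, 10, 11, 12, 13, 14]
Cut edges: (8,9)

By max-flow min-cut theorem, max flow = min cut = 7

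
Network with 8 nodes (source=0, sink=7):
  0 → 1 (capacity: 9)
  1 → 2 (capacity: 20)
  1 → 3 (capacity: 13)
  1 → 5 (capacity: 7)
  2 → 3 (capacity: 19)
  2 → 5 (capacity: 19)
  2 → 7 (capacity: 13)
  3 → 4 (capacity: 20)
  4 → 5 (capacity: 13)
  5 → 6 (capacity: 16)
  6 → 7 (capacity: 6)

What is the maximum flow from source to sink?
Maximum flow = 9

Max flow: 9

Flow assignment:
  0 → 1: 9/9
  1 → 2: 9/20
  2 → 7: 9/13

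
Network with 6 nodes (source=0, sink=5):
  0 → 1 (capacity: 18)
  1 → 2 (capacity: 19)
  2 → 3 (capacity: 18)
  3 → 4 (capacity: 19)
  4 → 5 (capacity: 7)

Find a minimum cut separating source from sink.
Min cut value = 7, edges: (4,5)

Min cut value: 7
Partition: S = [0, 1, 2, 3, 4], T = [5]
Cut edges: (4,5)

By max-flow min-cut theorem, max flow = min cut = 7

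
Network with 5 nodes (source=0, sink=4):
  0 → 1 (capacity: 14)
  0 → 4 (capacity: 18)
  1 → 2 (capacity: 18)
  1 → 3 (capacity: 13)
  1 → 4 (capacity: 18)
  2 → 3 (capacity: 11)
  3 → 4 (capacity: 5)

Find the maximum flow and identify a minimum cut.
Max flow = 32, Min cut edges: (0,1), (0,4)

Maximum flow: 32
Minimum cut: (0,1), (0,4)
Partition: S = [0], T = [1, 2, 3, 4]

Max-flow min-cut theorem verified: both equal 32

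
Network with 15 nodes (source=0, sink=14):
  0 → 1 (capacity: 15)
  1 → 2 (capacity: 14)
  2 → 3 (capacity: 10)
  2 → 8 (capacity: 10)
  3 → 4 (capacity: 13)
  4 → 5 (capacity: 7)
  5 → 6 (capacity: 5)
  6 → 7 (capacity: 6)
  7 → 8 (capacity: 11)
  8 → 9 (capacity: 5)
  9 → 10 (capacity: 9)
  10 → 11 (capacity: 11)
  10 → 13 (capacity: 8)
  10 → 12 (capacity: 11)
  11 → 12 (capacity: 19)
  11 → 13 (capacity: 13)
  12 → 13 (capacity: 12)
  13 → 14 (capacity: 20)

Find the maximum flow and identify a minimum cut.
Max flow = 5, Min cut edges: (8,9)

Maximum flow: 5
Minimum cut: (8,9)
Partition: S = [0, 1, 2, 3, 4, 5, 6, 7, 8], T = [9, 10, 11, 12, 13, 14]

Max-flow min-cut theorem verified: both equal 5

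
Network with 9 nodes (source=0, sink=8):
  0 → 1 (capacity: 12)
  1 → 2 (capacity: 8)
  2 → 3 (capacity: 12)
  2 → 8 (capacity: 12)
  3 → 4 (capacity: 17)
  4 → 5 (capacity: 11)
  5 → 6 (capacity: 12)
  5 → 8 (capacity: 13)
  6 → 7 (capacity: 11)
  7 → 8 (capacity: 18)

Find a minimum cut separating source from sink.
Min cut value = 8, edges: (1,2)

Min cut value: 8
Partition: S = [0, 1], T = [2, 3, 4, 5, 6, 7, 8]
Cut edges: (1,2)

By max-flow min-cut theorem, max flow = min cut = 8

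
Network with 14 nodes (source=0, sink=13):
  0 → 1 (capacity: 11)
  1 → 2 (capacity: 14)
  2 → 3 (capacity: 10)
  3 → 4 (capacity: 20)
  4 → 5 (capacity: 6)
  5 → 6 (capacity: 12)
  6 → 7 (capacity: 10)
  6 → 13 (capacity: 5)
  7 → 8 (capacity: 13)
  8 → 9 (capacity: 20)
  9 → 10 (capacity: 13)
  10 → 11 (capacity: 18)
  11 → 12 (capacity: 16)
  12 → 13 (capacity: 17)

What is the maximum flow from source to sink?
Maximum flow = 6

Max flow: 6

Flow assignment:
  0 → 1: 6/11
  1 → 2: 6/14
  2 → 3: 6/10
  3 → 4: 6/20
  4 → 5: 6/6
  5 → 6: 6/12
  6 → 7: 1/10
  6 → 13: 5/5
  7 → 8: 1/13
  8 → 9: 1/20
  9 → 10: 1/13
  10 → 11: 1/18
  11 → 12: 1/16
  12 → 13: 1/17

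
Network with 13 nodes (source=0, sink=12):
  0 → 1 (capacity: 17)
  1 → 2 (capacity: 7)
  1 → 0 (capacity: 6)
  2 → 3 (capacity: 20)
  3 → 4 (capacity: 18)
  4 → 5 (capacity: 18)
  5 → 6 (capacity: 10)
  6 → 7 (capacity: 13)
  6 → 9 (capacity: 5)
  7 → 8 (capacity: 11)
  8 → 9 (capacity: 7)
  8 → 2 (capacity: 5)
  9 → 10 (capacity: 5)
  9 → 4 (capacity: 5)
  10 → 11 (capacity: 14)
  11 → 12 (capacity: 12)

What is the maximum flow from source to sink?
Maximum flow = 5

Max flow: 5

Flow assignment:
  0 → 1: 5/17
  1 → 2: 5/7
  2 → 3: 7/20
  3 → 4: 7/18
  4 → 5: 7/18
  5 → 6: 7/10
  6 → 7: 2/13
  6 → 9: 5/5
  7 → 8: 2/11
  8 → 2: 2/5
  9 → 10: 5/5
  10 → 11: 5/14
  11 → 12: 5/12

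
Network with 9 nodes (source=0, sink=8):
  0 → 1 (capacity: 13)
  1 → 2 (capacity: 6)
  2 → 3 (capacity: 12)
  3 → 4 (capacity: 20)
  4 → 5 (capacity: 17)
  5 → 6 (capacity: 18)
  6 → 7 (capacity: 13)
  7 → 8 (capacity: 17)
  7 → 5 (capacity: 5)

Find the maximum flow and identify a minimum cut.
Max flow = 6, Min cut edges: (1,2)

Maximum flow: 6
Minimum cut: (1,2)
Partition: S = [0, 1], T = [2, 3, 4, 5, 6, 7, 8]

Max-flow min-cut theorem verified: both equal 6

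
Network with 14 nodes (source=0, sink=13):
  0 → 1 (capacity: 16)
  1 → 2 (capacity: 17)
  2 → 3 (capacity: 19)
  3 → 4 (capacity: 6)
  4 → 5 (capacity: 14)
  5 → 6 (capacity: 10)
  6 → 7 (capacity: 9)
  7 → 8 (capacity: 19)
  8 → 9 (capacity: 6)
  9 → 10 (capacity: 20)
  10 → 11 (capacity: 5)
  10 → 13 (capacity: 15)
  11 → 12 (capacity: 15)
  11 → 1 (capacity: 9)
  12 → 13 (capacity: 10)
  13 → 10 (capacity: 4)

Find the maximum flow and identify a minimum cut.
Max flow = 6, Min cut edges: (8,9)

Maximum flow: 6
Minimum cut: (8,9)
Partition: S = [0, 1, 2, 3, 4, 5, 6, 7, 8], T = [9, 10, 11, 12, 13]

Max-flow min-cut theorem verified: both equal 6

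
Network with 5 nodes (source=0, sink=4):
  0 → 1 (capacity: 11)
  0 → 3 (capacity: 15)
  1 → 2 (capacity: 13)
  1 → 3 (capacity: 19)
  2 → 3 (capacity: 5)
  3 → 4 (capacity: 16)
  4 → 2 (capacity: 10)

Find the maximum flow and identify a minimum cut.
Max flow = 16, Min cut edges: (3,4)

Maximum flow: 16
Minimum cut: (3,4)
Partition: S = [0, 1, 2, 3], T = [4]

Max-flow min-cut theorem verified: both equal 16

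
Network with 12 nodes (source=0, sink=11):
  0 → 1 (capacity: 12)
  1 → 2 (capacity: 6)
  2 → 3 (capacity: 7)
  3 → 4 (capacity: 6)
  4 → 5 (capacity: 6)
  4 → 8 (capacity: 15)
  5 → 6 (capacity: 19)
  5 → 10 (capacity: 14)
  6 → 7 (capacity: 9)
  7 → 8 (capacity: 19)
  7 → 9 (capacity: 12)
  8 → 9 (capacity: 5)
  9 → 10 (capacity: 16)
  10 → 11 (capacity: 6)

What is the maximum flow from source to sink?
Maximum flow = 6

Max flow: 6

Flow assignment:
  0 → 1: 6/12
  1 → 2: 6/6
  2 → 3: 6/7
  3 → 4: 6/6
  4 → 5: 6/6
  5 → 10: 6/14
  10 → 11: 6/6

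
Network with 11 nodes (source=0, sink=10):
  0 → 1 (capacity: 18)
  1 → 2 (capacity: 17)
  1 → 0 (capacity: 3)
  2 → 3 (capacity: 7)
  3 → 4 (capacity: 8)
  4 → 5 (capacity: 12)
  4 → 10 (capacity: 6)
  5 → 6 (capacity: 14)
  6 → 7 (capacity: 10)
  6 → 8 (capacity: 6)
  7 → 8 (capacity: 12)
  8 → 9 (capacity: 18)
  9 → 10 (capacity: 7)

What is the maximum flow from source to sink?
Maximum flow = 7

Max flow: 7

Flow assignment:
  0 → 1: 7/18
  1 → 2: 7/17
  2 → 3: 7/7
  3 → 4: 7/8
  4 → 5: 1/12
  4 → 10: 6/6
  5 → 6: 1/14
  6 → 8: 1/6
  8 → 9: 1/18
  9 → 10: 1/7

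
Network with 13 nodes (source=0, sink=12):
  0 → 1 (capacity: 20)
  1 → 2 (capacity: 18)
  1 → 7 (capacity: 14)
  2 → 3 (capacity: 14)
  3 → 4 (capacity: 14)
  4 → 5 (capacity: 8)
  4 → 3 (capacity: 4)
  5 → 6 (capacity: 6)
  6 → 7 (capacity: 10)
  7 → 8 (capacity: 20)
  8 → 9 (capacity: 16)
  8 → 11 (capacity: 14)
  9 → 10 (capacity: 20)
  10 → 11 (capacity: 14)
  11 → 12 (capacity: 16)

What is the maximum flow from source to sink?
Maximum flow = 16

Max flow: 16

Flow assignment:
  0 → 1: 16/20
  1 → 2: 6/18
  1 → 7: 10/14
  2 → 3: 6/14
  3 → 4: 6/14
  4 → 5: 6/8
  5 → 6: 6/6
  6 → 7: 6/10
  7 → 8: 16/20
  8 → 9: 6/16
  8 → 11: 10/14
  9 → 10: 6/20
  10 → 11: 6/14
  11 → 12: 16/16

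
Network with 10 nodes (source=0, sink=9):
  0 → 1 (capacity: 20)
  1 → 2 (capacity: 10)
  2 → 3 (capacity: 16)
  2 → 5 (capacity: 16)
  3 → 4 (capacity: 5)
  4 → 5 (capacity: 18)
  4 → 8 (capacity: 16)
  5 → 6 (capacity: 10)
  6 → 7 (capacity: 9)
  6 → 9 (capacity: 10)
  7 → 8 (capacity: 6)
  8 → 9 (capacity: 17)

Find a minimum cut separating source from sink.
Min cut value = 10, edges: (1,2)

Min cut value: 10
Partition: S = [0, 1], T = [2, 3, 4, 5, 6, 7, 8, 9]
Cut edges: (1,2)

By max-flow min-cut theorem, max flow = min cut = 10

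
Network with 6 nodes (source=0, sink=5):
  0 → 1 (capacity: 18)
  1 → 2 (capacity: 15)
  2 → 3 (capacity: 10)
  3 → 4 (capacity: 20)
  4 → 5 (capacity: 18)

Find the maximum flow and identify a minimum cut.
Max flow = 10, Min cut edges: (2,3)

Maximum flow: 10
Minimum cut: (2,3)
Partition: S = [0, 1, 2], T = [3, 4, 5]

Max-flow min-cut theorem verified: both equal 10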